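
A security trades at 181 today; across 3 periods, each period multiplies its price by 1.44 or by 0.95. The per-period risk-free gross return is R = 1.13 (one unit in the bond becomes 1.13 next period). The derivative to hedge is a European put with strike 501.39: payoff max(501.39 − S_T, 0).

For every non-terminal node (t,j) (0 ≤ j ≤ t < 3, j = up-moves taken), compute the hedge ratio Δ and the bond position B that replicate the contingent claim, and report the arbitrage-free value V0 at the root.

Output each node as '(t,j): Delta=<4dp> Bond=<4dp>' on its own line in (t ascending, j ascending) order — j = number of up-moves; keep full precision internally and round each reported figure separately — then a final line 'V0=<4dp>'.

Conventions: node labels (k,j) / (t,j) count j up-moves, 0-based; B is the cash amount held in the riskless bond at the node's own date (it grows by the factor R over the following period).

(0,0): Delta=-0.9534 Bond=340.4037
(1,0): Delta=-1.0000 Bond=392.6619
(1,1): Delta=-0.9005 Bond=370.8685
(2,0): Delta=-1.0000 Bond=443.7080
(2,1): Delta=-1.0000 Bond=443.7080
(2,2): Delta=-0.7875 Bond=376.6690
V0=167.8308

Risk-neutral probability p* = (R−d)/(u−d) = (1.13−0.95)/(1.44−0.95) = 0.3673.
At maturity the claim pays: V(3,0)=346.2051, V(3,1)=266.1624, V(3,2)=144.8345, V(3,3)=0.0000
Node (2,0) S=163.3525: V=(p*·266.1624+(1−p*)·346.2051)/1.13=280.3555; Δ=(266.1624−346.2051)/(235.2276−155.1849)=-1.0000; B=V−Δ·S=443.7080
Node (2,1) S=247.6080: V=(p*·144.8345+(1−p*)·266.1624)/1.13=196.1000; Δ=(144.8345−266.1624)/(356.5555−235.2276)=-1.0000; B=V−Δ·S=443.7080
Node (2,2) S=375.3216: V=(p*·0.0000+(1−p*)·144.8345)/1.13=81.0885; Δ=(0.0000−144.8345)/(540.4631−356.5555)=-0.7875; B=V−Δ·S=376.6690
Node (1,0) S=171.9500: V=(p*·196.1000+(1−p*)·280.3555)/1.13=220.7119; Δ=(196.1000−280.3555)/(247.6080−163.3525)=-1.0000; B=V−Δ·S=392.6619
Node (1,1) S=260.6400: V=(p*·81.0885+(1−p*)·196.1000)/1.13=136.1512; Δ=(81.0885−196.1000)/(375.3216−247.6080)=-0.9005; B=V−Δ·S=370.8685
Node (0,0) S=181.0000: V=(p*·136.1512+(1−p*)·220.7119)/1.13=167.8308; Δ=(136.1512−220.7119)/(260.6400−171.9500)=-0.9534; B=V−Δ·S=340.4037
Verification: the root portfolio costs Δ(0,0)·S0 + B(0,0) = 167.8308, matching V0.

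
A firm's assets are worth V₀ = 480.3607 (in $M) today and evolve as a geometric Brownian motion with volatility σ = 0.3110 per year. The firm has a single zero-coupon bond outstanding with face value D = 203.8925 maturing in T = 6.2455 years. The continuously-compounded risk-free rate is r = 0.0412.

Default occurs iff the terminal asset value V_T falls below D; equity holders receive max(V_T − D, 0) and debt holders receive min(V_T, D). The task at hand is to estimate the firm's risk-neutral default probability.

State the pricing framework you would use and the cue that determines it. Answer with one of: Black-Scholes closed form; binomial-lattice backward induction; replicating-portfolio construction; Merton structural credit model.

Key observation: the question is about default risk generated by asset-value dynamics against a debt face of 203.8925 — the structural framework prices exactly that.

framework: Merton structural credit model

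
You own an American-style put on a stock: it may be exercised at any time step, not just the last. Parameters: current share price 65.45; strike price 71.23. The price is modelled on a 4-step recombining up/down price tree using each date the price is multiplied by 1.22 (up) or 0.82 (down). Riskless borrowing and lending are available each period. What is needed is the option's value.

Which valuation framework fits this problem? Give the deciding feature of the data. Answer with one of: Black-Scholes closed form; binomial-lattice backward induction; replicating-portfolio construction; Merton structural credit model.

framework: binomial-lattice backward induction

Key observation: early exercise of the strike-71.23 put must be checked at each of the 4 dates (spot 65.45), which forces a node-by-node comparison of intrinsic and continuation value backward from expiry.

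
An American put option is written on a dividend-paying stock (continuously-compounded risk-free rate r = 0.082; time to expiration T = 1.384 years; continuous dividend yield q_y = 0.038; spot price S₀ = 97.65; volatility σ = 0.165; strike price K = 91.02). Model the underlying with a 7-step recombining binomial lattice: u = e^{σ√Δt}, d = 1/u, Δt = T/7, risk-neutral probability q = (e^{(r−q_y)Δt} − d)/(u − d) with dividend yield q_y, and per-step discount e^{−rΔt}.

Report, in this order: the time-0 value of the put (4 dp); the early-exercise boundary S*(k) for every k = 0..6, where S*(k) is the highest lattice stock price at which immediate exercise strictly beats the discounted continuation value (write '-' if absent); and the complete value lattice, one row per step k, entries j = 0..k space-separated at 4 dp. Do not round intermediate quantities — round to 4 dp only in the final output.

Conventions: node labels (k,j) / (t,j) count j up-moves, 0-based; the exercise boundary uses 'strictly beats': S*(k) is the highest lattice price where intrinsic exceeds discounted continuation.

params: Δt=0.19771 u=1.07613 d=0.92926 q=0.54116 e^(-rΔt)=0.98392
t_7 payoffs: 32.5907 23.3561 12.6620 0.2778 0.0000 0.0000 0.0000 0.0000
t_6: node(6,0) S=62.8773 payoff=28.1427 vs cont=27.1496 → 28.1427 [stop]  node(6,1) S=72.8149 payoff=18.2051 vs cont=17.2864 → 18.2051 [stop]  node(6,2) S=84.3230 payoff=6.6970 vs cont=5.8644 → 6.6970 [stop]  node(6,3) S=97.6500 payoff=0.0000 vs cont=0.1254 → 0.1254 [wait]  node(6,4) S=113.0833 payoff=0.0000 vs cont=0.0000 → 0.0000 [wait]  node(6,5) S=130.9557 payoff=0.0000 vs cont=0.0000 → 0.0000 [wait]  node(6,6) S=151.6528 payoff=0.0000 vs cont=0.0000 → 0.0000 [wait]  ⇒ S*(6)=84.3230
t_5: node(5,0) S=67.6639 payoff=23.3561 vs cont=22.3988 → 23.3561 [stop]  node(5,1) S=78.3580 payoff=12.6620 vs cont=11.7848 → 12.6620 [stop]  node(5,2) S=90.7422 payoff=0.2778 vs cont=3.0902 → 3.0902 [wait]  node(5,3) S=105.0837 payoff=0.0000 vs cont=0.0566 → 0.0566 [wait]  node(5,4) S=121.6918 payoff=0.0000 vs cont=0.0000 → 0.0000 [wait]  node(5,5) S=140.9248 payoff=0.0000 vs cont=0.0000 → 0.0000 [wait]  ⇒ S*(5)=78.3580
t_4: node(4,0) S=72.8149 payoff=18.2051 vs cont=17.2864 → 18.2051 [stop]  node(4,1) S=84.3230 payoff=6.6970 vs cont=7.3618 → 7.3618 [wait]  node(4,2) S=97.6500 payoff=0.0000 vs cont=1.4253 → 1.4253 [wait]  node(4,3) S=113.0833 payoff=0.0000 vs cont=0.0256 → 0.0256 [wait]  node(4,4) S=130.9557 payoff=0.0000 vs cont=0.0000 → 0.0000 [wait]  ⇒ S*(4)=72.8149
t_3: node(3,0) S=78.3580 payoff=12.6620 vs cont=12.1388 → 12.6620 [stop]  node(3,1) S=90.7422 payoff=0.2778 vs cont=4.0825 → 4.0825 [wait]  node(3,2) S=105.0837 payoff=0.0000 vs cont=0.6571 → 0.6571 [wait]  node(3,3) S=121.6918 payoff=0.0000 vs cont=0.0115 → 0.0115 [wait]  ⇒ S*(3)=78.3580
t_2: node(2,0) S=84.3230 payoff=6.6970 vs cont=7.8902 → 7.8902 [wait]  node(2,1) S=97.6500 payoff=0.0000 vs cont=2.1930 → 2.1930 [wait]  node(2,2) S=113.0833 payoff=0.0000 vs cont=0.3028 → 0.3028 [wait]  ⇒ S*(2)=-
t_1: node(1,0) S=90.7422 payoff=0.2778 vs cont=4.7298 → 4.7298 [wait]  node(1,1) S=105.0837 payoff=0.0000 vs cont=1.1513 → 1.1513 [wait]  ⇒ S*(1)=-
t_0: node(0,0) S=97.6500 payoff=0.0000 vs cont=2.7483 → 2.7483 [wait]  ⇒ S*(0)=-

price = 2.7483
boundary = - - - 78.3580 72.8149 78.3580 84.3230
tree:
2.7483
4.7298 1.1513
7.8902 2.1930 0.3028
12.6620 4.0825 0.6571 0.0115
18.2051 7.3618 1.4253 0.0256 0.0000
23.3561 12.6620 3.0902 0.0566 0.0000 0.0000
28.1427 18.2051 6.6970 0.1254 0.0000 0.0000 0.0000
32.5907 23.3561 12.6620 0.2778 0.0000 0.0000 0.0000 0.0000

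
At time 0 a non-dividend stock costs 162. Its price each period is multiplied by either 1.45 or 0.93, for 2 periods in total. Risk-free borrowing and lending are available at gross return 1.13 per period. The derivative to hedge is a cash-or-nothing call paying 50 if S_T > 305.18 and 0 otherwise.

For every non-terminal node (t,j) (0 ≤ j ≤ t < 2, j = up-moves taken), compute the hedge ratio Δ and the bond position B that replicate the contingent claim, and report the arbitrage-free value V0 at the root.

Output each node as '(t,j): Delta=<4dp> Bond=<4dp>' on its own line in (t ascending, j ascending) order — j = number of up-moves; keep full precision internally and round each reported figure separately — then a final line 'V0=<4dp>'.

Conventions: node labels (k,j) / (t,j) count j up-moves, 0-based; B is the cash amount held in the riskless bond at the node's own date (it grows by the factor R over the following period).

(0,0): Delta=0.2020 Bond=-26.9351
(1,0): Delta=0.0000 Bond=0.0000
(1,1): Delta=0.4093 Bond=-79.1355
V0=5.7925

The replicating-portfolio and risk-neutral prices coincide; use p* = (1.13−0.93)/(1.45−0.93) = 0.3846 for the latter.
Payoffs at expiry: V(2,0)=0.0000, V(2,1)=0.0000, V(2,2)=50.0000
(1,0): S=150.6600. Δ = (V_up−V_dn)/(S_up−S_dn) = (0.0000−0.0000)/(218.4570−140.1138) = 0.0000. V = [p*·0.0000 + (1−p*)·0.0000]/1.13 = 0.0000. B = V − Δ·S = 0.0000.
(1,1): S=234.9000. Δ = (V_up−V_dn)/(S_up−S_dn) = (50.0000−0.0000)/(340.6050−218.4570) = 0.4093. V = [p*·50.0000 + (1−p*)·0.0000]/1.13 = 17.0184. B = V − Δ·S = -79.1355.
(0,0): S=162.0000. Δ = (V_up−V_dn)/(S_up−S_dn) = (17.0184−0.0000)/(234.9000−150.6600) = 0.2020. V = [p*·17.0184 + (1−p*)·0.0000]/1.13 = 5.7925. B = V − Δ·S = -26.9351.
Check: Δ(0,0)·S0 + B(0,0) = 5.7925 = V0.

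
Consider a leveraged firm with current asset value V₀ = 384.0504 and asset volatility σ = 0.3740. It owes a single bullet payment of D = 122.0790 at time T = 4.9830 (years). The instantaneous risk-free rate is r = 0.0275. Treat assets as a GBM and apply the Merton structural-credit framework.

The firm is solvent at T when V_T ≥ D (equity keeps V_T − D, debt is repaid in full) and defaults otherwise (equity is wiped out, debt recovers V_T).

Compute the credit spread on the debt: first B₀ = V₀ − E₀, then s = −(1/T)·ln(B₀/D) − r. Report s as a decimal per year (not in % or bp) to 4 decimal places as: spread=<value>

With assets at 384.0504 and a single debt payment of 122.0790 at 4.9830 years:
d₁ = [ln(V₀/D) + (r + σ²/2)T] / (σ√T)
   = [ln(384.0504/122.0790) + (0.0275 + 0.5·0.3740²)·4.9830] / (0.3740·√4.9830)
   = [1.146105 + 0.485534] / 0.834867 = 1.954371
d₂ = d₁ − σ√T = 1.954371 − 0.834867 = 1.119505
N(d₁) = 0.974671,  N(d₂) = 0.868538,  e^(−rT) = 0.871942
E₀ = V₀·N(d₁) − D·e^(−rT)·N(d₂)
   = 384.0504·0.974671 − 122.0790·0.871942·0.868538 = 281.870746
B₀ = V₀ − E₀ = 384.0504 − 281.870746 = 102.179654
spread = −(1/T)·ln(B₀/D) − r = −(1/4.9830)·ln(102.179654/122.0790) − 0.0275 = 0.00820857

spread=0.0082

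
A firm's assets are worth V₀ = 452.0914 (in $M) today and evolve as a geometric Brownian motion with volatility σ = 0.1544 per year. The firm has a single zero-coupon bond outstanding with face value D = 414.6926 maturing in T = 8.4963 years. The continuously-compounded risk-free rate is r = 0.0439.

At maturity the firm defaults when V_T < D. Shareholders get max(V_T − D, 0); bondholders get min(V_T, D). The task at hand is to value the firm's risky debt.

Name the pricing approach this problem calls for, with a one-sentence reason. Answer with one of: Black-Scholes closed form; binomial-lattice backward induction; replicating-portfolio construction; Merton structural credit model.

Key observation: the data describe a firm's assets (V₀ = 452.0914, GBM) and a single zero-coupon debt of face 414.6926, so credit quantities follow from equity-as-call in the structural model.

framework: Merton structural credit model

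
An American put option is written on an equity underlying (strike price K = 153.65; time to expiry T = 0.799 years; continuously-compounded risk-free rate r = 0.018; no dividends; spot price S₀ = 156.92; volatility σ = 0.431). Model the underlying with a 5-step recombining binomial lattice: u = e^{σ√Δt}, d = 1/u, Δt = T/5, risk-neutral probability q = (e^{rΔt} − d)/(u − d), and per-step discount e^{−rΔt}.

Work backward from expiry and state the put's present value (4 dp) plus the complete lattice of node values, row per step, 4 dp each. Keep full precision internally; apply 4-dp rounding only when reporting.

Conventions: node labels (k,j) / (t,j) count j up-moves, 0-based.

price = 22.2797
tree:
22.2797
32.2319 10.9833
45.0032 17.7583 3.2675
60.0660 27.9759 6.1290 0.0000
74.8772 42.4699 11.4967 0.0000 0.0000
87.3444 60.0660 21.5652 0.0000 0.0000 0.0000

params: Δt=0.15980 u=1.18802 d=0.84173 q=0.46535 e^(-rΔt)=0.99713
t_5 payoffs: 87.3444 60.0660 21.5652 0.0000 0.0000 0.0000
k=4: node(4,0) S=78.7728 payoff=74.8772 vs cont=74.4359 → 74.8772 [stop]  node(4,1) S=111.1801 payoff=42.4699 vs cont=42.0285 → 42.4699 [stop]  node(4,2) S=156.9200 payoff=0.0000 vs cont=11.4967 → 11.4967 [wait]  node(4,3) S=221.4774 payoff=0.0000 vs cont=0.0000 → 0.0000 [wait]  node(4,4) S=312.5939 payoff=0.0000 vs cont=0.0000 → 0.0000 [wait]
k=3: node(3,0) S=93.5840 payoff=60.0660 vs cont=59.6247 → 60.0660 [stop]  node(3,1) S=132.0848 payoff=21.5652 vs cont=27.9759 → 27.9759 [wait]  node(3,2) S=186.4249 payoff=0.0000 vs cont=6.1290 → 6.1290 [wait]  node(3,3) S=263.1207 payoff=0.0000 vs cont=0.0000 → 0.0000 [wait]
k=2: node(2,0) S=111.1801 payoff=42.4699 vs cont=45.0032 → 45.0032 [wait]  node(2,1) S=156.9200 payoff=0.0000 vs cont=17.7583 → 17.7583 [wait]  node(2,2) S=221.4774 payoff=0.0000 vs cont=3.2675 → 3.2675 [wait]
k=1: node(1,0) S=132.0848 payoff=21.5652 vs cont=32.2319 → 32.2319 [wait]  node(1,1) S=186.4249 payoff=0.0000 vs cont=10.9833 → 10.9833 [wait]
k=0: node(0,0) S=156.9200 payoff=0.0000 vs cont=22.2797 → 22.2797 [wait]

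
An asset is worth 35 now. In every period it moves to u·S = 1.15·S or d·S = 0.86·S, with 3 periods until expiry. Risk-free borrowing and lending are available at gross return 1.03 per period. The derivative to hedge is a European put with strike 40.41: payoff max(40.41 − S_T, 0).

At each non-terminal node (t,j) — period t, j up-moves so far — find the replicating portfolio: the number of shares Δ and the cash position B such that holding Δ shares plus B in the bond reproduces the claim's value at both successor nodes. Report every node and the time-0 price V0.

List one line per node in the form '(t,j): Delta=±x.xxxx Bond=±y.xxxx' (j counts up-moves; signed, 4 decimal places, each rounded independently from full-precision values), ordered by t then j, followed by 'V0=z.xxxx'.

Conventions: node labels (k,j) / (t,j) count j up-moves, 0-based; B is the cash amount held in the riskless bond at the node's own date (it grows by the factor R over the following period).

(0,0): Delta=-0.5909 Bond=25.0245
(1,0): Delta=-1.0000 Bond=38.0903
(1,1): Delta=-0.3749 Bond=17.0822
(2,0): Delta=-1.0000 Bond=39.2330
(2,1): Delta=-1.0000 Bond=39.2330
(2,2): Delta=-0.0449 Bond=2.3206
V0=4.3443

Risk-neutral probability p* = (R−d)/(u−d) = (1.03−0.86)/(1.15−0.86) = 0.5862.
Payoffs at expiry: V(3,0)=18.1480, V(3,1)=10.6411, V(3,2)=0.6028, V(3,3)=0.0000
Node (2,0) S=25.8860: V=(p*·10.6411+(1−p*)·18.1480)/1.03=13.3470; Δ=(10.6411−18.1480)/(29.7689−22.2620)=-1.0000; B=V−Δ·S=39.2330
Node (2,1) S=34.6150: V=(p*·0.6028+(1−p*)·10.6411)/1.03=4.6180; Δ=(0.6028−10.6411)/(39.8072−29.7689)=-1.0000; B=V−Δ·S=39.2330
Node (2,2) S=46.2875: V=(p*·0.0000+(1−p*)·0.6028)/1.03=0.2421; Δ=(0.0000−0.6028)/(53.2306−39.8072)=-0.0449; B=V−Δ·S=2.3206
Node (1,0) S=30.1000: V=(p*·4.6180+(1−p*)·13.3470)/1.03=7.9903; Δ=(4.6180−13.3470)/(34.6150−25.8860)=-1.0000; B=V−Δ·S=38.0903
Node (1,1) S=40.2500: V=(p*·0.2421+(1−p*)·4.6180)/1.03=1.9931; Δ=(0.2421−4.6180)/(46.2875−34.6150)=-0.3749; B=V−Δ·S=17.0822
Node (0,0) S=35.0000: V=(p*·1.9931+(1−p*)·7.9903)/1.03=4.3443; Δ=(1.9931−7.9903)/(40.2500−30.1000)=-0.5909; B=V−Δ·S=25.0245
Sanity check at the root: Δ(0,0)·S0 + B(0,0) reproduces V0 = 4.3443.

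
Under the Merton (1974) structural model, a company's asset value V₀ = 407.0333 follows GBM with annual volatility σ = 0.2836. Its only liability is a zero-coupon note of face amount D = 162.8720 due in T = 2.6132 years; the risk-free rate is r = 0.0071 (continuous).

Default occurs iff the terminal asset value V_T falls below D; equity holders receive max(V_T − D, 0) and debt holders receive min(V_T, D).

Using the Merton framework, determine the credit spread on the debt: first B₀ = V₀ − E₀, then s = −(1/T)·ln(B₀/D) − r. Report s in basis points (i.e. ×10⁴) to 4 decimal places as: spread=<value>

Equity is a call on the firm's assets struck at D = 162.8720:
d₁ = [ln(V₀/D) + (r + σ²/2)T] / (σ√T)
   = [ln(407.0333/162.8720) + (0.0071 + 0.5·0.2836²)·2.6132] / (0.2836·√2.6132)
   = [0.915930 + 0.123642] / 0.458451 = 2.267578
d₂ = d₁ − σ√T = 2.267578 − 0.458451 = 1.809128
N(d₁) = 0.988323,  N(d₂) = 0.964784,  e^(−rT) = 0.981617
E₀ = V₀·N(d₁) − D·e^(−rT)·N(d₂)
   = 407.0333·0.988323 − 162.8720·0.981617·0.964784 = 248.032401
B₀ = V₀ − E₀ = 407.0333 − 248.032401 = 159.000899
spread = −(1/T)·ln(B₀/D) − r = −(1/2.6132)·ln(159.000899/162.8720) − 0.0071 = 0.00210510
in basis points: 0.00210510 × 10⁴ = 21.0510 bp

spread=21.0510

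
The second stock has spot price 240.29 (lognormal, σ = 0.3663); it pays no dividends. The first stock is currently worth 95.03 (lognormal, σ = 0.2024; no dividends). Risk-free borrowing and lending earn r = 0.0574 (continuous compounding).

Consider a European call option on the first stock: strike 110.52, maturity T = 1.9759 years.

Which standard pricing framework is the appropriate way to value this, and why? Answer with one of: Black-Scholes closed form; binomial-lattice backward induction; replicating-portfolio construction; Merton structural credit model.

Key observation: the strike-110.52 call on the first stock is European-exercise on a continuously-modelled lognormal underlying, so its value is a single closed-form evaluation.

framework: Black-Scholes closed form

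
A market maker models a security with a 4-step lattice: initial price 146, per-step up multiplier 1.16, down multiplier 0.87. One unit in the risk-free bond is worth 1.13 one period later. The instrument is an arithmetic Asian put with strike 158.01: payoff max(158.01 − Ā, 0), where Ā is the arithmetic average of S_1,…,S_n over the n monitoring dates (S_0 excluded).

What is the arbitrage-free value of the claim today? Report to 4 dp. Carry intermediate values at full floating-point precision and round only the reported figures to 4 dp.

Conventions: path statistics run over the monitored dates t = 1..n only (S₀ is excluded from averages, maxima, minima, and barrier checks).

price = 0.4478

Set p* = 0.8966 (from d < R < u); the path-dependent value is the discounted p*-expectation over all price paths.
Enumerate all 2^4 = 16 price paths (U = up ×1.16, D = down ×0.87); each path with k up-moves has probability p*^k·(1−p*)^(4−k).
DDDD: Ā=104.3280, payoff=53.6820, prob=0.000115
UDDD: Ā=139.1040, payoff=18.9060, prob=0.000993
DUDD: Ā=128.5190, payoff=29.4910, prob=0.000993
UUDD: Ā=171.3586, payoff=0.0000, prob=0.008602
DDUD: Ā=119.3100, payoff=38.7000, prob=0.000993
UDUD: Ā=159.0800, payoff=0.0000, prob=0.008602
DUUD: Ā=148.4950, payoff=9.5150, prob=0.008602
UUUD: Ā=197.9934, payoff=0.0000, prob=0.074550
DDDU: Ā=111.2982, payoff=46.7118, prob=0.000993
UDDU: Ā=148.3976, payoff=9.6124, prob=0.008602
DUDU: Ā=137.8126, payoff=20.1974, prob=0.008602
UUDU: Ā=183.7502, payoff=0.0000, prob=0.074550
DDUU: Ā=128.6037, payoff=29.4063, prob=0.008602
UDUU: Ā=171.4716, payoff=0.0000, prob=0.074550
DUUU: Ā=160.8866, payoff=0.0000, prob=0.074550
UUUU: Ā=214.5154, payoff=0.0000, prob=0.646102
Price = Σ prob·payoff / R^4 = 0.730179 / 1.630474 = 0.4478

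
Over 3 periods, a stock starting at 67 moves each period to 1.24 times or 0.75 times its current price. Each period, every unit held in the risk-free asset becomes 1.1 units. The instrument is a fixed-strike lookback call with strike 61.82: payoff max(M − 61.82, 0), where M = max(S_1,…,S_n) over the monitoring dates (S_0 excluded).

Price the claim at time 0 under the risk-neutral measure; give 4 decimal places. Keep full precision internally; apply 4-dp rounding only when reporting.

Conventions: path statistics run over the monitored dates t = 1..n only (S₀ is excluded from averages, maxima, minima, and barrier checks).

Set p* = 0.7143 (from d < R < u); the path-dependent value is the discounted p*-expectation over all price paths.
Enumerate all 2^3 = 8 price paths (U = up ×1.24, D = down ×0.75); each path with k up-moves has probability p*^k·(1−p*)^(3−k).
DDD: M=50.2500, payoff=0.0000, prob=0.023324
UDD: M=83.0800, payoff=21.2600, prob=0.058309
DUD: M=62.3100, payoff=0.4900, prob=0.058309
UUD: M=103.0192, payoff=41.1992, prob=0.145773
DDU: M=50.2500, payoff=0.0000, prob=0.058309
UDU: M=83.0800, payoff=21.2600, prob=0.145773
DUU: M=77.2644, payoff=15.4444, prob=0.145773
UUU: M=127.7438, payoff=65.9238, prob=0.364431
Price = Σ prob·payoff / R^3 = 36.649143 / 1.331000 = 27.5350

price = 27.5350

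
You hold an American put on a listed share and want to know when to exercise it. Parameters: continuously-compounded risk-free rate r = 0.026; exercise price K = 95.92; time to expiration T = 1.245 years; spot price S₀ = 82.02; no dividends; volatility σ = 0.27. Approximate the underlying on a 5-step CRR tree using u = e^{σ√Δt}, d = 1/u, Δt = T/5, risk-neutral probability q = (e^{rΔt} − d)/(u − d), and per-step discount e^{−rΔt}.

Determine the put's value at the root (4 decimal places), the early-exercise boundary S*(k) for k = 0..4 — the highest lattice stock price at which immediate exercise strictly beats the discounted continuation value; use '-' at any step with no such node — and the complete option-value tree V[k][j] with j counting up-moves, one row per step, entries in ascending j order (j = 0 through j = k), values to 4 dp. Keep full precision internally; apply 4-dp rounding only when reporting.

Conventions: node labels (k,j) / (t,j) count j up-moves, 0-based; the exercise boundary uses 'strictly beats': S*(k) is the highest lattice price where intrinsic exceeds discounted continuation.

Δt=0.24900, u=1.14423, d=0.87395, q=0.49040, disc=e^(-rΔt)=0.99355
k=5 terminal: V=max(K-S,0) → 54.1025 41.1702 24.2385 2.0705 0.0000 0.0000
k=4: j=0 S=47.8487 intr=48.0713 cont=47.4523 V=48.0713[EX]; j=1 S=62.6462 intr=33.2738 cont=32.6548 V=33.2738[EX]; j=2 S=82.0200 intr=13.9000 cont=13.2810 V=13.9000[EX]; j=3 S=107.3852 intr=0.0000 cont=1.0483 V=1.0483[hold]; j=4 S=140.5948 intr=0.0000 cont=0.0000 V=0.0000[hold]  S*(4)=82.0200
k=3: j=0 S=54.7498 intr=41.1702 cont=40.5512 V=41.1702[EX]; j=1 S=71.6815 intr=24.2385 cont=23.6195 V=24.2385[EX]; j=2 S=93.8495 intr=2.0705 cont=7.5485 V=7.5485[hold]; j=3 S=122.8731 intr=0.0000 cont=0.5308 V=0.5308[hold]  S*(3)=71.6815
k=2: j=0 S=62.6462 intr=33.2738 cont=32.6548 V=33.2738[EX]; j=1 S=82.0200 intr=13.9000 cont=15.9501 V=15.9501[hold]; j=2 S=107.3852 intr=0.0000 cont=4.0805 V=4.0805[hold]  S*(2)=62.6462
k=1: j=0 S=71.6815 intr=24.2385 cont=24.6184 V=24.6184[hold]; j=1 S=93.8495 intr=2.0705 cont=10.0639 V=10.0639[hold]  S*(1)=-
k=0: j=0 S=82.0200 intr=13.9000 cont=17.3681 V=17.3681[hold]  S*(0)=-

price = 17.3681
boundary = - - 62.6462 71.6815 82.0200
tree:
17.3681
24.6184 10.0639
33.2738 15.9501 4.0805
41.1702 24.2385 7.5485 0.5308
48.0713 33.2738 13.9000 1.0483 0.0000
54.1025 41.1702 24.2385 2.0705 0.0000 0.0000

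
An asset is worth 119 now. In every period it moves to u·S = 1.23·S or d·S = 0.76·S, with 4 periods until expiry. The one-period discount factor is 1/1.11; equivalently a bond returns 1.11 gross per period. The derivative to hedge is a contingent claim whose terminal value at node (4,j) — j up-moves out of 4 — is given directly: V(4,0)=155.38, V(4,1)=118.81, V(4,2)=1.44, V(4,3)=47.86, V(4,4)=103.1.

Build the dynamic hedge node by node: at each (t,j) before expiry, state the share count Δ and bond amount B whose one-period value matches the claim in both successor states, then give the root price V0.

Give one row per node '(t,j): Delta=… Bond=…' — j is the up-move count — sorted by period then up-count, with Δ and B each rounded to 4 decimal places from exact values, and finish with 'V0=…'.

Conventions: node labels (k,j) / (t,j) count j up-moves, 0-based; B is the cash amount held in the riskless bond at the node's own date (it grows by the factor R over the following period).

(0,0): Delta=0.3246 Bond=0.0774
(1,0): Delta=-0.4062 Bond=66.1769
(1,1): Delta=0.4794 Bond=-22.5739
(2,0): Delta=-2.6978 Bond=230.9699
(2,1): Delta=0.0793 Bond=19.4517
(2,2): Delta=0.5642 Bond=-40.3172
(3,0): Delta=-1.4895 Bond=193.2563
(3,1): Delta=-2.9538 Bond=278.0178
(3,2): Delta=0.7218 Bond=-66.3262
(3,3): Delta=0.5308 Bond=-37.3552
V0=38.7028

Since d<R<u, set p* = (R−d)/(u−d) = 0.7447; price each node as the discounted p*-expectation of its children.
Payoffs at expiry: V(4,0)=155.3800, V(4,1)=118.8100, V(4,2)=1.4400, V(4,3)=47.8600, V(4,4)=103.1000
Node (3,0) S=52.2381: V=(p*·118.8100+(1−p*)·155.3800)/1.11=115.4478; Δ=(118.8100−155.3800)/(64.2529−39.7010)=-1.4895; B=V−Δ·S=193.2563
Node (3,1) S=84.5433: V=(p*·1.4400+(1−p*)·118.8100)/1.11=28.2944; Δ=(1.4400−118.8100)/(103.9883−64.2529)=-2.9538; B=V−Δ·S=278.0178
Node (3,2) S=136.8267: V=(p*·47.8600+(1−p*)·1.4400)/1.11=32.4397; Δ=(47.8600−1.4400)/(168.2968−103.9883)=0.7218; B=V−Δ·S=-66.3262
Node (3,3) S=221.4432: V=(p*·103.1000+(1−p*)·47.8600)/1.11=80.1767; Δ=(103.1000−47.8600)/(272.3751−168.2968)=0.5308; B=V−Δ·S=-37.3552
Node (2,0) S=68.7344: V=(p*·28.2944+(1−p*)·115.4478)/1.11=45.5372; Δ=(28.2944−115.4478)/(84.5433−52.2381)=-2.6978; B=V−Δ·S=230.9699
Node (2,1) S=111.2412: V=(p*·32.4397+(1−p*)·28.2944)/1.11=28.2715; Δ=(32.4397−28.2944)/(136.8267−84.5433)=0.0793; B=V−Δ·S=19.4517
Node (2,2) S=180.0351: V=(p*·80.1767+(1−p*)·32.4397)/1.11=61.2510; Δ=(80.1767−32.4397)/(221.4432−136.8267)=0.5642; B=V−Δ·S=-40.3172
Node (1,0) S=90.4400: V=(p*·28.2715+(1−p*)·45.5372)/1.11=29.4412; Δ=(28.2715−45.5372)/(111.2412−68.7344)=-0.4062; B=V−Δ·S=66.1769
Node (1,1) S=146.3700: V=(p*·61.2510+(1−p*)·28.2715)/1.11=47.5952; Δ=(61.2510−28.2715)/(180.0351−111.2412)=0.4794; B=V−Δ·S=-22.5739
Node (0,0) S=119.0000: V=(p*·47.5952+(1−p*)·29.4412)/1.11=38.7028; Δ=(47.5952−29.4412)/(146.3700−90.4400)=0.3246; B=V−Δ·S=0.0774
Check: Δ(0,0)·S0 + B(0,0) = 38.7028 = V0.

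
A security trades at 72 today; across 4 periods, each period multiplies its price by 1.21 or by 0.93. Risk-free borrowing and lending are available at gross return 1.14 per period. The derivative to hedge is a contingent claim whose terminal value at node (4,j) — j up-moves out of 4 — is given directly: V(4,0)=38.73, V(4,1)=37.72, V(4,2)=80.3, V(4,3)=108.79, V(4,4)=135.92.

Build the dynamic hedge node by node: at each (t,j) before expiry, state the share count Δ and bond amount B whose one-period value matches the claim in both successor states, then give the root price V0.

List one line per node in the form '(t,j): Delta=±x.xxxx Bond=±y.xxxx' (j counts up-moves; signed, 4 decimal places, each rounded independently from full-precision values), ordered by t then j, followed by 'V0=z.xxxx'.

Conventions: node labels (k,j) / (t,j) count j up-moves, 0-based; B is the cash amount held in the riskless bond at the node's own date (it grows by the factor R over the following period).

The replicating-portfolio and risk-neutral prices coincide; use p* = (1.14−0.93)/(1.21−0.93) = 0.7500 for the latter.
Terminal payoffs: V(4,0)=38.7300, V(4,1)=37.7200, V(4,2)=80.3000, V(4,3)=108.7900, V(4,4)=135.9200
  t=3,j=0: stock 57.9137 → up 70.0756 (V=37.7200), down 53.8597 (V=38.7300). Price 33.3092; hedge Δ=-0.0623, bond B=36.9164.
  t=3,j=1: stock 75.3501 → up 91.1736 (V=80.3000), down 70.0756 (V=37.7200). Price 61.1009; hedge Δ=2.0182, bond B=-90.9706.
  t=3,j=2: stock 98.0361 → up 118.6237 (V=108.7900), down 91.1736 (V=80.3000). Price 89.1820; hedge Δ=1.0379, bond B=-12.5680.
  t=3,j=3: stock 127.5524 → up 154.3384 (V=135.9200), down 118.6237 (V=108.7900). Price 113.2785; hedge Δ=0.7596, bond B=16.3857.
  t=2,j=0: stock 62.2728 → up 75.3501 (V=61.1009), down 57.9137 (V=33.3092). Price 47.5026; hedge Δ=1.5939, bond B=-51.7534.
  t=2,j=1: stock 81.0216 → up 98.0361 (V=89.1820), down 75.3501 (V=61.1009). Price 72.0717; hedge Δ=1.2378, bond B=-28.2181.
  t=2,j=2: stock 105.4152 → up 127.5524 (V=113.2785), down 98.0361 (V=89.1820). Price 94.0828; hedge Δ=0.8164, bond B=8.0239.
  t=1,j=0: stock 66.9600 → up 81.0216 (V=72.0717), down 62.2728 (V=47.5026). Price 57.8328; hedge Δ=1.3104, bond B=-29.9140.
  t=1,j=1: stock 87.1200 → up 105.4152 (V=94.0828), down 81.0216 (V=72.0717). Price 77.7018; hedge Δ=0.9023, bond B=-0.9093.
  t=0,j=0: stock 72.0000 → up 87.1200 (V=77.7018), down 66.9600 (V=57.8328). Price 63.8022; hedge Δ=0.9856, bond B=-7.1583.
Check: Δ(0,0)·S0 + B(0,0) = 63.8022 = V0.

(0,0): Delta=0.9856 Bond=-7.1583
(1,0): Delta=1.3104 Bond=-29.9140
(1,1): Delta=0.9023 Bond=-0.9093
(2,0): Delta=1.5939 Bond=-51.7534
(2,1): Delta=1.2378 Bond=-28.2181
(2,2): Delta=0.8164 Bond=8.0239
(3,0): Delta=-0.0623 Bond=36.9164
(3,1): Delta=2.0182 Bond=-90.9706
(3,2): Delta=1.0379 Bond=-12.5680
(3,3): Delta=0.7596 Bond=16.3857
V0=63.8022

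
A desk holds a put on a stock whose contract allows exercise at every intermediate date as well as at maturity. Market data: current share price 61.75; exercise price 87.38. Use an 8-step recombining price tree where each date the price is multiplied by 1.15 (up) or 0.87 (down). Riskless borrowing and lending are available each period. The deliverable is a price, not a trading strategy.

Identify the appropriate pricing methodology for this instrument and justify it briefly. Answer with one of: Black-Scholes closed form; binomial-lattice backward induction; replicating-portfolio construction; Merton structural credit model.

Key observation: the exercise right at every one of the 8 steps is what matters: each node needs max(87.38 − S, continuation), which only the stepwise tree valuation starting from spot 61.75 delivers.

framework: binomial-lattice backward induction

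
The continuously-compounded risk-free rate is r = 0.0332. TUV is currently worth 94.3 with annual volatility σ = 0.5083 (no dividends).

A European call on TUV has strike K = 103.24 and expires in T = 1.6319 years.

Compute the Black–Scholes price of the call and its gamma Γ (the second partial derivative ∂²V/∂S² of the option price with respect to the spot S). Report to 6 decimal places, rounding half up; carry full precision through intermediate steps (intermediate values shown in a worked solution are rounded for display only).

σ√T = 0.5083·√1.6319 = 0.649332
d₁ = (ln(S/K) + (r+σ²/2)T) / (σ√T) = (ln(94.3/103.24) + (0.0332+0.5083²/2)·1.6319) / 0.649332 = (-0.090575 + 0.264995) / 0.649332 = 0.268614
d₂ = d₁ − σ√T = 0.268614 − 0.649332 = -0.380718
e^{−rT} = 0.947262
N(d₁) = 0.605887,  N(d₂) = 0.351706
Call price V = S·N(d₁) − K·e^{−rT}·N(d₂) = 57.135126 − 34.395258 = 22.739868
φ(d₁) = (1/√(2π))·e^{−d₁²/2} = 0.384806
Γ = φ(d₁) / (S·σ·√T) = 0.006284

price = 22.739868
Γ = 0.006284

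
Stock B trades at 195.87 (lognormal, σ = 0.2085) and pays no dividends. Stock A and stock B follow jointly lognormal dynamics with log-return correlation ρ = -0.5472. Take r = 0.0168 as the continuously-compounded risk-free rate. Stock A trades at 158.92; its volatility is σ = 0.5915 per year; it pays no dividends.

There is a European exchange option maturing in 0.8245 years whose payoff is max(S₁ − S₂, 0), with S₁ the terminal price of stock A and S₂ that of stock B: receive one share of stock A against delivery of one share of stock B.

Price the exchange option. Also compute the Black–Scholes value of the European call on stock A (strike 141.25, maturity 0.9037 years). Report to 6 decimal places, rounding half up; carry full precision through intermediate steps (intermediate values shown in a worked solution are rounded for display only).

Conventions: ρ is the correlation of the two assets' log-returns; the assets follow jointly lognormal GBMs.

exchange price = 29.589663
price(stock A call K=141.25) = 43.786717

σ_eff = √(σ₁² + σ₂² − 2ρσ₁σ₂) = √(0.5915² + 0.2085² − 2·-0.5472·0.5915·0.2085) = 0.726852
d₁ = (ln(S₁/S₂) + (q₂ − q₁ + σ_eff²/2)T) / (σ_eff√T) = (ln(158.92/195.87) + (0.0 − 0.0 + 0.264157)·0.8245) / 0.659996 = 0.013254
d₂ = d₁ − σ_eff√T = 0.013254 − 0.659996 = -0.646743
N(d₁) = 0.505287,  N(d₂) = 0.258899
V = S₁·e^{−q₁T}·N(d₁) − S₂·e^{−q₂T}·N(d₂) = 80.300256 − 50.710593 = 29.589663
[vanilla: stock A call K=141.25]
σ√T = 0.5915·√0.9037 = 0.562298
d₁ = (ln(S/K) + (r+σ²/2)T) / (σ√T) = (ln(158.92/141.25) + (0.0168+0.5915²/2)·0.9037) / 0.562298 = (0.117870 + 0.173272) / 0.562298 = 0.517770
d₂ = d₁ − σ√T = 0.517770 − 0.562298 = -0.044528
e^{−rT} = 0.984933
N(d₁) = 0.697691,  N(d₂) = 0.482242
price = S·N(d₁) − K·e^{−rT}·N(d₂) = 110.877016 − 67.090300 = 43.786717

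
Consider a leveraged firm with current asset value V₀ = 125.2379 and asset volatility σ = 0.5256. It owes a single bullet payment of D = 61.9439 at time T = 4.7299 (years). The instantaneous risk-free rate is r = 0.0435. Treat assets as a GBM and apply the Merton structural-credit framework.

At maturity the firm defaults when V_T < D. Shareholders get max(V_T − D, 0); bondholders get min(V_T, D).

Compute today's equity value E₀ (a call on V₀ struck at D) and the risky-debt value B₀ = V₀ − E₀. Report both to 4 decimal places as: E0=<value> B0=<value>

E0=84.8117 B0=40.4262

Equity is a call on the firm's assets struck at D = 61.9439:
d₁ = [ln(V₀/D) + (r + σ²/2)T] / (σ√T)
   = [ln(125.2379/61.9439) + (0.0435 + 0.5·0.5256²)·4.7299] / (0.5256·√4.7299)
   = [0.703986 + 0.859081] / 1.143092 = 1.367402
d₂ = d₁ − σ√T = 1.367402 − 1.143092 = 0.224310
N(d₁) = 0.914250,  N(d₂) = 0.588742,  e^(−rT) = 0.814036
E₀ = V₀·N(d₁) − D·e^(−rT)·N(d₂)
   = 125.2379·0.914250 − 61.9439·0.814036·0.588742 = 84.811742
B₀ = V₀ − E₀ = 125.2379 − 84.811742 = 40.426158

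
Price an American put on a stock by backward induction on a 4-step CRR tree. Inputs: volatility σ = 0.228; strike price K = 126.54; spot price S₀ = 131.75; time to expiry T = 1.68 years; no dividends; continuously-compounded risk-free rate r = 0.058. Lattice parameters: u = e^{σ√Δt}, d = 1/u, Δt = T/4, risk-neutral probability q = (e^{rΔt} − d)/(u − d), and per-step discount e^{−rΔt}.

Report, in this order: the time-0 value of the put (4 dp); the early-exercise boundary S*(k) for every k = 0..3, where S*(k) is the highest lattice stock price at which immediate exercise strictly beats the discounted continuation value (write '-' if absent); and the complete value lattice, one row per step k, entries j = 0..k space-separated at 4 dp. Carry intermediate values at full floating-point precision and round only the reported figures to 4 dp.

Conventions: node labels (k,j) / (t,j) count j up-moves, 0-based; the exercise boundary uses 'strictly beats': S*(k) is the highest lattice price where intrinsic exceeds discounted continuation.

price = 8.2827
boundary = - - 98.0409 113.6525
tree:
8.2827
15.6622 2.5270
28.4991 5.7068 0.0000
41.9663 12.8875 0.0000 0.0000
53.5836 28.4991 0.0000 0.0000 0.0000

Δt=0.42000  u=1.15924  d=0.86264  q=0.54627  discount=0.97593
step 4 (expiry): payoffs max(K−S,0) = 53.5836 28.4991 0.0000 0.0000 0.0000
step 3: (k=3,j=0): S=84.5737, K−S=41.9663, hold=38.9210 ⇒ V=41.9663 exercise | (k=3,j=1): S=113.6525, K−S=12.8875, hold=12.6198 ⇒ V=12.8875 exercise | (k=3,j=2): S=152.7293, K−S=0.0000, hold=0.0000 ⇒ V=0.0000 continue | (k=3,j=3): S=205.2418, K−S=0.0000, hold=0.0000 ⇒ V=0.0000 continue  boundary S*=113.6525
step 2: (k=2,j=0): S=98.0409, K−S=28.4991, hold=25.4539 ⇒ V=28.4991 exercise | (k=2,j=1): S=131.7500, K−S=0.0000, hold=5.7068 ⇒ V=5.7068 continue | (k=2,j=2): S=177.0493, K−S=0.0000, hold=0.0000 ⇒ V=0.0000 continue  boundary S*=98.0409
step 1: (k=1,j=0): S=113.6525, K−S=12.8875, hold=15.6622 ⇒ V=15.6622 continue | (k=1,j=1): S=152.7293, K−S=0.0000, hold=2.5270 ⇒ V=2.5270 continue  boundary S*=-
step 0: (k=0,j=0): S=131.7500, K−S=0.0000, hold=8.2827 ⇒ V=8.2827 continue  boundary S*=-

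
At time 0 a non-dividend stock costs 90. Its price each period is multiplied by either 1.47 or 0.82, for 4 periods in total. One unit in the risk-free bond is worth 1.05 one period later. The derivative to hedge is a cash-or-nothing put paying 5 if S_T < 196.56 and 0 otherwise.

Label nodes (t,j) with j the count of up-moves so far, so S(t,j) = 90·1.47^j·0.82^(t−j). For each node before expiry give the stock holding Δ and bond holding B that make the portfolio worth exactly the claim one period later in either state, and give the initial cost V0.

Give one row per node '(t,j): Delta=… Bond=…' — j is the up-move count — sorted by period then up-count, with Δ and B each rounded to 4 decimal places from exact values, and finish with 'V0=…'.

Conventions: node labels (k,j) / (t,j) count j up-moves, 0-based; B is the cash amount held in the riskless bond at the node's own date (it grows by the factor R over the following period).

The replicating-portfolio and risk-neutral prices coincide; use p* = (1.05−0.82)/(1.47−0.82) = 0.3538 for the latter.
Expiry values: V(4,0)=5.0000, V(4,1)=5.0000, V(4,2)=5.0000, V(4,3)=0.0000, V(4,4)=0.0000
  t=3,j=0: stock 49.6231 → up 72.9460 (V=5.0000), down 40.6910 (V=5.0000). Price 4.7619; hedge Δ=0.0000, bond B=4.7619.
  t=3,j=1: stock 88.9585 → up 130.7690 (V=5.0000), down 72.9460 (V=5.0000). Price 4.7619; hedge Δ=0.0000, bond B=4.7619.
  t=3,j=2: stock 159.4744 → up 234.4274 (V=0.0000), down 130.7690 (V=5.0000). Price 3.0769; hedge Δ=-0.0482, bond B=10.7692.
  t=3,j=3: stock 285.8871 → up 420.2540 (V=0.0000), down 234.4274 (V=0.0000). Price 0.0000; hedge Δ=0.0000, bond B=0.0000.
  t=2,j=0: stock 60.5160 → up 88.9585 (V=4.7619), down 49.6231 (V=4.7619). Price 4.5351; hedge Δ=0.0000, bond B=4.5351.
  t=2,j=1: stock 108.4860 → up 159.4744 (V=3.0769), down 88.9585 (V=4.7619). Price 3.9673; hedge Δ=-0.0239, bond B=6.5596.
  t=2,j=2: stock 194.4810 → up 285.8871 (V=0.0000), down 159.4744 (V=3.0769). Price 1.8935; hedge Δ=-0.0243, bond B=6.6272.
  t=1,j=0: stock 73.8000 → up 108.4860 (V=3.9673), down 60.5160 (V=4.5351). Price 4.1278; hedge Δ=-0.0118, bond B=5.0014.
  t=1,j=1: stock 132.3000 → up 194.4810 (V=1.8935), down 108.4860 (V=3.9673). Price 3.0795; hedge Δ=-0.0241, bond B=6.2700.
  t=0,j=0: stock 90.0000 → up 132.3000 (V=3.0795), down 73.8000 (V=4.1278). Price 3.5780; hedge Δ=-0.0179, bond B=5.1908.
As a check, the time-0 holding Δ(0,0)·S0 + B(0,0) comes to 3.5780 — exactly V0.

(0,0): Delta=-0.0179 Bond=5.1908
(1,0): Delta=-0.0118 Bond=5.0014
(1,1): Delta=-0.0241 Bond=6.2700
(2,0): Delta=0.0000 Bond=4.5351
(2,1): Delta=-0.0239 Bond=6.5596
(2,2): Delta=-0.0243 Bond=6.6272
(3,0): Delta=0.0000 Bond=4.7619
(3,1): Delta=0.0000 Bond=4.7619
(3,2): Delta=-0.0482 Bond=10.7692
(3,3): Delta=0.0000 Bond=0.0000
V0=3.5780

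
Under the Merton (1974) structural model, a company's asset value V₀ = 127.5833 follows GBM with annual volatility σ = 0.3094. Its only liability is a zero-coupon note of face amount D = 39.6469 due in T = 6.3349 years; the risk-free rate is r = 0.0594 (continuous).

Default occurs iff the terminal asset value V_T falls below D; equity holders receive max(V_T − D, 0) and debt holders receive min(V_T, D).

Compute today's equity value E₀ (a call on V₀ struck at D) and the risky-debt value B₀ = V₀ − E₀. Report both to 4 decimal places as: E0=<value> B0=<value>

E0=100.7527 B0=26.8306

Work the structural quantities from V₀ = 127.5833 against face 39.6469:
d₁ = [ln(V₀/D) + (r + σ²/2)T] / (σ√T)
   = [ln(127.5833/39.6469) + (0.0594 + 0.5·0.3094²)·6.3349] / (0.3094·√6.3349)
   = [1.168757 + 0.679508] / 0.778736 = 2.373416
d₂ = d₁ − σ√T = 2.373416 − 0.778736 = 1.594681
N(d₁) = 0.991188,  N(d₂) = 0.944608,  e^(−rT) = 0.686401
E₀ = V₀·N(d₁) − D·e^(−rT)·N(d₂)
   = 127.5833·0.991188 − 39.6469·0.686401·0.944608 = 100.752750
B₀ = V₀ − E₀ = 127.5833 − 100.752750 = 26.830550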